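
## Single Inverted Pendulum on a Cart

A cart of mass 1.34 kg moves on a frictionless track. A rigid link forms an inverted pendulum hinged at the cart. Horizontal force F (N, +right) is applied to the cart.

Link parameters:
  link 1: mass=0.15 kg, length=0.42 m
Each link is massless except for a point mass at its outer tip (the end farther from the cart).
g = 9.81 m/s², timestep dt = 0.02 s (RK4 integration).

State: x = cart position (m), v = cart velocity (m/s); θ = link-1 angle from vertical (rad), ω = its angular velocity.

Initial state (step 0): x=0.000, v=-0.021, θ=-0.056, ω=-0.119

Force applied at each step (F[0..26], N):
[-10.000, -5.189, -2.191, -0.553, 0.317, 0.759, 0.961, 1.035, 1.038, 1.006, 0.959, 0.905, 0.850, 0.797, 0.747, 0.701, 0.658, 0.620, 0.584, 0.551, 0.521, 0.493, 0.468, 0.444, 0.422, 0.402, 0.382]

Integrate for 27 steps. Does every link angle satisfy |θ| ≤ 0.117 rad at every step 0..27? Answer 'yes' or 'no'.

Answer: yes

Derivation:
apply F[0]=-10.000 → step 1: x=-0.002, v=-0.169, θ=-0.055, ω=0.207
apply F[1]=-5.189 → step 2: x=-0.006, v=-0.245, θ=-0.049, ω=0.363
apply F[2]=-2.191 → step 3: x=-0.011, v=-0.277, θ=-0.042, ω=0.417
apply F[3]=-0.553 → step 4: x=-0.017, v=-0.284, θ=-0.033, ω=0.418
apply F[4]=+0.317 → step 5: x=-0.023, v=-0.279, θ=-0.025, ω=0.391
apply F[5]=+0.759 → step 6: x=-0.028, v=-0.267, θ=-0.018, ω=0.353
apply F[6]=+0.961 → step 7: x=-0.033, v=-0.253, θ=-0.011, ω=0.312
apply F[7]=+1.035 → step 8: x=-0.038, v=-0.237, θ=-0.005, ω=0.271
apply F[8]=+1.038 → step 9: x=-0.043, v=-0.221, θ=-0.000, ω=0.232
apply F[9]=+1.006 → step 10: x=-0.047, v=-0.206, θ=0.004, ω=0.198
apply F[10]=+0.959 → step 11: x=-0.051, v=-0.192, θ=0.008, ω=0.167
apply F[11]=+0.905 → step 12: x=-0.055, v=-0.179, θ=0.011, ω=0.139
apply F[12]=+0.850 → step 13: x=-0.058, v=-0.167, θ=0.013, ω=0.115
apply F[13]=+0.797 → step 14: x=-0.061, v=-0.155, θ=0.015, ω=0.094
apply F[14]=+0.747 → step 15: x=-0.064, v=-0.144, θ=0.017, ω=0.076
apply F[15]=+0.701 → step 16: x=-0.067, v=-0.134, θ=0.018, ω=0.060
apply F[16]=+0.658 → step 17: x=-0.070, v=-0.125, θ=0.019, ω=0.047
apply F[17]=+0.620 → step 18: x=-0.072, v=-0.116, θ=0.020, ω=0.035
apply F[18]=+0.584 → step 19: x=-0.074, v=-0.108, θ=0.021, ω=0.025
apply F[19]=+0.551 → step 20: x=-0.076, v=-0.100, θ=0.021, ω=0.017
apply F[20]=+0.521 → step 21: x=-0.078, v=-0.093, θ=0.022, ω=0.009
apply F[21]=+0.493 → step 22: x=-0.080, v=-0.086, θ=0.022, ω=0.003
apply F[22]=+0.468 → step 23: x=-0.082, v=-0.079, θ=0.022, ω=-0.002
apply F[23]=+0.444 → step 24: x=-0.083, v=-0.073, θ=0.022, ω=-0.007
apply F[24]=+0.422 → step 25: x=-0.085, v=-0.067, θ=0.021, ω=-0.011
apply F[25]=+0.402 → step 26: x=-0.086, v=-0.062, θ=0.021, ω=-0.014
apply F[26]=+0.382 → step 27: x=-0.087, v=-0.056, θ=0.021, ω=-0.016
Max |angle| over trajectory = 0.056 rad; bound = 0.117 → within bound.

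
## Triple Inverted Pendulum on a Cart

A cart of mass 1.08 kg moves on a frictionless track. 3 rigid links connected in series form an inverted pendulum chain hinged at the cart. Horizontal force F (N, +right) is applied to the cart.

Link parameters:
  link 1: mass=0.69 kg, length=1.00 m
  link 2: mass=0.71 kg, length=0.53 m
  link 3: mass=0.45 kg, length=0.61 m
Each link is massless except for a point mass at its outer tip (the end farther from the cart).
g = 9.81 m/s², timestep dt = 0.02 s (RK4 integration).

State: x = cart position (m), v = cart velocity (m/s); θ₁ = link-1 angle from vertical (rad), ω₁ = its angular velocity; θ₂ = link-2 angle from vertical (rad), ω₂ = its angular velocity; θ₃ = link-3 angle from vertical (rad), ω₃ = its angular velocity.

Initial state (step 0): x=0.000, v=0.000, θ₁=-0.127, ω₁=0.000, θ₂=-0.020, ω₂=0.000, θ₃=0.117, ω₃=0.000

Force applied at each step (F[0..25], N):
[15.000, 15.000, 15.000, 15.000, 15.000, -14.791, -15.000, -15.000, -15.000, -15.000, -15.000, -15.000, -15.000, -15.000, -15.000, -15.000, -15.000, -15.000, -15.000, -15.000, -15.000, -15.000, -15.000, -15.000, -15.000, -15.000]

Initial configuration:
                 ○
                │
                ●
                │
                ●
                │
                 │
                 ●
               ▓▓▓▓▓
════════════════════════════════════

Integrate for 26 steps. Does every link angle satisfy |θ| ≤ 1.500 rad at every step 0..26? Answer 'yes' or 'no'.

apply F[0]=+15.000 → step 1: x=0.003, v=0.311, θ₁=-0.131, ω₁=-0.360, θ₂=-0.019, ω₂=0.058, θ₃=0.118, ω₃=0.054
apply F[1]=+15.000 → step 2: x=0.012, v=0.621, θ₁=-0.141, ω₁=-0.722, θ₂=-0.018, ω₂=0.119, θ₃=0.119, ω₃=0.106
apply F[2]=+15.000 → step 3: x=0.028, v=0.931, θ₁=-0.159, ω₁=-1.086, θ₂=-0.015, ω₂=0.184, θ₃=0.122, ω₃=0.151
apply F[3]=+15.000 → step 4: x=0.050, v=1.239, θ₁=-0.185, ω₁=-1.449, θ₂=-0.010, ω₂=0.250, θ₃=0.125, ω₃=0.188
apply F[4]=+15.000 → step 5: x=0.077, v=1.542, θ₁=-0.217, ω₁=-1.807, θ₂=-0.005, ω₂=0.309, θ₃=0.129, ω₃=0.213
apply F[5]=-14.791 → step 6: x=0.106, v=1.332, θ₁=-0.253, ω₁=-1.710, θ₂=0.003, ω₂=0.474, θ₃=0.134, ω₃=0.268
apply F[6]=-15.000 → step 7: x=0.131, v=1.129, θ₁=-0.286, ω₁=-1.637, θ₂=0.015, ω₂=0.677, θ₃=0.140, ω₃=0.321
apply F[7]=-15.000 → step 8: x=0.151, v=0.933, θ₁=-0.318, ω₁=-1.589, θ₂=0.030, ω₂=0.915, θ₃=0.147, ω₃=0.370
apply F[8]=-15.000 → step 9: x=0.168, v=0.742, θ₁=-0.350, ω₁=-1.559, θ₂=0.051, ω₂=1.184, θ₃=0.155, ω₃=0.411
apply F[9]=-15.000 → step 10: x=0.181, v=0.555, θ₁=-0.381, ω₁=-1.542, θ₂=0.078, ω₂=1.481, θ₃=0.163, ω₃=0.443
apply F[10]=-15.000 → step 11: x=0.190, v=0.368, θ₁=-0.411, ω₁=-1.533, θ₂=0.111, ω₂=1.799, θ₃=0.172, ω₃=0.465
apply F[11]=-15.000 → step 12: x=0.196, v=0.181, θ₁=-0.442, ω₁=-1.525, θ₂=0.150, ω₂=2.134, θ₃=0.182, ω₃=0.477
apply F[12]=-15.000 → step 13: x=0.198, v=-0.009, θ₁=-0.472, ω₁=-1.514, θ₂=0.196, ω₂=2.479, θ₃=0.191, ω₃=0.480
apply F[13]=-15.000 → step 14: x=0.195, v=-0.201, θ₁=-0.502, ω₁=-1.493, θ₂=0.249, ω₂=2.831, θ₃=0.201, ω₃=0.476
apply F[14]=-15.000 → step 15: x=0.189, v=-0.397, θ₁=-0.532, ω₁=-1.458, θ₂=0.309, ω₂=3.185, θ₃=0.210, ω₃=0.470
apply F[15]=-15.000 → step 16: x=0.180, v=-0.594, θ₁=-0.561, ω₁=-1.406, θ₂=0.377, ω₂=3.540, θ₃=0.220, ω₃=0.467
apply F[16]=-15.000 → step 17: x=0.166, v=-0.793, θ₁=-0.588, ω₁=-1.334, θ₂=0.451, ω₂=3.896, θ₃=0.229, ω₃=0.471
apply F[17]=-15.000 → step 18: x=0.148, v=-0.992, θ₁=-0.614, ω₁=-1.240, θ₂=0.532, ω₂=4.255, θ₃=0.239, ω₃=0.490
apply F[18]=-15.000 → step 19: x=0.126, v=-1.188, θ₁=-0.638, ω₁=-1.121, θ₂=0.621, ω₂=4.619, θ₃=0.249, ω₃=0.533
apply F[19]=-15.000 → step 20: x=0.100, v=-1.380, θ₁=-0.659, ω₁=-0.974, θ₂=0.717, ω₂=4.992, θ₃=0.260, ω₃=0.607
apply F[20]=-15.000 → step 21: x=0.071, v=-1.566, θ₁=-0.676, ω₁=-0.800, θ₂=0.821, ω₂=5.380, θ₃=0.273, ω₃=0.724
apply F[21]=-15.000 → step 22: x=0.038, v=-1.742, θ₁=-0.690, ω₁=-0.594, θ₂=0.933, ω₂=5.788, θ₃=0.289, ω₃=0.896
apply F[22]=-15.000 → step 23: x=0.001, v=-1.905, θ₁=-0.700, ω₁=-0.357, θ₂=1.053, ω₂=6.221, θ₃=0.310, ω₃=1.140
apply F[23]=-15.000 → step 24: x=-0.038, v=-2.053, θ₁=-0.704, ω₁=-0.087, θ₂=1.182, ω₂=6.684, θ₃=0.336, ω₃=1.474
apply F[24]=-15.000 → step 25: x=-0.081, v=-2.179, θ₁=-0.703, ω₁=0.214, θ₂=1.320, ω₂=7.180, θ₃=0.369, ω₃=1.922
apply F[25]=-15.000 → step 26: x=-0.125, v=-2.279, θ₁=-0.696, ω₁=0.543, θ₂=1.469, ω₂=7.705, θ₃=0.413, ω₃=2.510
Max |angle| over trajectory = 1.469 rad; bound = 1.500 → within bound.

Answer: yes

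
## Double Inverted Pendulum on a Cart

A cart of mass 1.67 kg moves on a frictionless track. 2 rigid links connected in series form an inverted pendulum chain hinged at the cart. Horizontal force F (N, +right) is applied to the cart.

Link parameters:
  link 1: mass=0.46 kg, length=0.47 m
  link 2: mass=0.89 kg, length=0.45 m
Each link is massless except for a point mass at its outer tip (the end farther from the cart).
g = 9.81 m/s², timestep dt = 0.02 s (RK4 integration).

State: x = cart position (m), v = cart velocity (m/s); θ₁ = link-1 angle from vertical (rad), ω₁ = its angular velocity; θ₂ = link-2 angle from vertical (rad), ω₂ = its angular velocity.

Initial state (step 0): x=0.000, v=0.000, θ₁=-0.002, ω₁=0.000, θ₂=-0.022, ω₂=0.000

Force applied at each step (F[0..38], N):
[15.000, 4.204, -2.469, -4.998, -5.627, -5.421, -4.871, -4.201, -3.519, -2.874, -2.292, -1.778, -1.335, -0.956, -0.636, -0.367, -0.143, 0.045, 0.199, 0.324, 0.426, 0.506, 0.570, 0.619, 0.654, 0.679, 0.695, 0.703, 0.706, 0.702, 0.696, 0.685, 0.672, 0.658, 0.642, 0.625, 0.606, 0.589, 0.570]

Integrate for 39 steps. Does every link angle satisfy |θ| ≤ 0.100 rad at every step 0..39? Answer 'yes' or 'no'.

Answer: yes

Derivation:
apply F[0]=+15.000 → step 1: x=0.002, v=0.180, θ₁=-0.006, ω₁=-0.369, θ₂=-0.022, ω₂=-0.024
apply F[1]=+4.204 → step 2: x=0.006, v=0.232, θ₁=-0.014, ω₁=-0.474, θ₂=-0.023, ω₂=-0.040
apply F[2]=-2.469 → step 3: x=0.010, v=0.205, θ₁=-0.023, ω₁=-0.421, θ₂=-0.024, ω₂=-0.046
apply F[3]=-4.998 → step 4: x=0.014, v=0.150, θ₁=-0.030, ω₁=-0.316, θ₂=-0.025, ω₂=-0.043
apply F[4]=-5.627 → step 5: x=0.016, v=0.088, θ₁=-0.036, ω₁=-0.204, θ₂=-0.025, ω₂=-0.032
apply F[5]=-5.421 → step 6: x=0.017, v=0.029, θ₁=-0.039, ω₁=-0.104, θ₂=-0.026, ω₂=-0.018
apply F[6]=-4.871 → step 7: x=0.017, v=-0.023, θ₁=-0.040, ω₁=-0.021, θ₂=-0.026, ω₂=-0.000
apply F[7]=-4.201 → step 8: x=0.017, v=-0.067, θ₁=-0.040, ω₁=0.045, θ₂=-0.026, ω₂=0.017
apply F[8]=-3.519 → step 9: x=0.015, v=-0.103, θ₁=-0.038, ω₁=0.094, θ₂=-0.025, ω₂=0.035
apply F[9]=-2.874 → step 10: x=0.012, v=-0.132, θ₁=-0.036, ω₁=0.129, θ₂=-0.025, ω₂=0.050
apply F[10]=-2.292 → step 11: x=0.010, v=-0.154, θ₁=-0.033, ω₁=0.153, θ₂=-0.023, ω₂=0.064
apply F[11]=-1.778 → step 12: x=0.006, v=-0.170, θ₁=-0.030, ω₁=0.167, θ₂=-0.022, ω₂=0.075
apply F[12]=-1.335 → step 13: x=0.003, v=-0.181, θ₁=-0.027, ω₁=0.174, θ₂=-0.020, ω₂=0.084
apply F[13]=-0.956 → step 14: x=-0.001, v=-0.189, θ₁=-0.023, ω₁=0.175, θ₂=-0.019, ω₂=0.091
apply F[14]=-0.636 → step 15: x=-0.005, v=-0.193, θ₁=-0.020, ω₁=0.172, θ₂=-0.017, ω₂=0.096
apply F[15]=-0.367 → step 16: x=-0.009, v=-0.195, θ₁=-0.016, ω₁=0.166, θ₂=-0.015, ω₂=0.098
apply F[16]=-0.143 → step 17: x=-0.012, v=-0.194, θ₁=-0.013, ω₁=0.158, θ₂=-0.013, ω₂=0.099
apply F[17]=+0.045 → step 18: x=-0.016, v=-0.192, θ₁=-0.010, ω₁=0.149, θ₂=-0.011, ω₂=0.099
apply F[18]=+0.199 → step 19: x=-0.020, v=-0.188, θ₁=-0.007, ω₁=0.138, θ₂=-0.009, ω₂=0.097
apply F[19]=+0.324 → step 20: x=-0.024, v=-0.183, θ₁=-0.004, ω₁=0.128, θ₂=-0.007, ω₂=0.094
apply F[20]=+0.426 → step 21: x=-0.027, v=-0.178, θ₁=-0.002, ω₁=0.117, θ₂=-0.005, ω₂=0.091
apply F[21]=+0.506 → step 22: x=-0.031, v=-0.171, θ₁=0.000, ω₁=0.106, θ₂=-0.003, ω₂=0.086
apply F[22]=+0.570 → step 23: x=-0.034, v=-0.165, θ₁=0.002, ω₁=0.095, θ₂=-0.002, ω₂=0.082
apply F[23]=+0.619 → step 24: x=-0.037, v=-0.158, θ₁=0.004, ω₁=0.085, θ₂=-0.000, ω₂=0.076
apply F[24]=+0.654 → step 25: x=-0.041, v=-0.151, θ₁=0.006, ω₁=0.075, θ₂=0.001, ω₂=0.071
apply F[25]=+0.679 → step 26: x=-0.043, v=-0.144, θ₁=0.007, ω₁=0.066, θ₂=0.003, ω₂=0.066
apply F[26]=+0.695 → step 27: x=-0.046, v=-0.136, θ₁=0.008, ω₁=0.058, θ₂=0.004, ω₂=0.060
apply F[27]=+0.703 → step 28: x=-0.049, v=-0.129, θ₁=0.009, ω₁=0.050, θ₂=0.005, ω₂=0.055
apply F[28]=+0.706 → step 29: x=-0.051, v=-0.123, θ₁=0.010, ω₁=0.043, θ₂=0.006, ω₂=0.049
apply F[29]=+0.702 → step 30: x=-0.054, v=-0.116, θ₁=0.011, ω₁=0.036, θ₂=0.007, ω₂=0.044
apply F[30]=+0.696 → step 31: x=-0.056, v=-0.109, θ₁=0.012, ω₁=0.030, θ₂=0.008, ω₂=0.039
apply F[31]=+0.685 → step 32: x=-0.058, v=-0.103, θ₁=0.012, ω₁=0.025, θ₂=0.009, ω₂=0.035
apply F[32]=+0.672 → step 33: x=-0.060, v=-0.097, θ₁=0.013, ω₁=0.020, θ₂=0.009, ω₂=0.030
apply F[33]=+0.658 → step 34: x=-0.062, v=-0.091, θ₁=0.013, ω₁=0.015, θ₂=0.010, ω₂=0.026
apply F[34]=+0.642 → step 35: x=-0.064, v=-0.085, θ₁=0.013, ω₁=0.011, θ₂=0.010, ω₂=0.022
apply F[35]=+0.625 → step 36: x=-0.065, v=-0.080, θ₁=0.013, ω₁=0.008, θ₂=0.011, ω₂=0.018
apply F[36]=+0.606 → step 37: x=-0.067, v=-0.075, θ₁=0.014, ω₁=0.005, θ₂=0.011, ω₂=0.015
apply F[37]=+0.589 → step 38: x=-0.068, v=-0.070, θ₁=0.014, ω₁=0.002, θ₂=0.011, ω₂=0.012
apply F[38]=+0.570 → step 39: x=-0.070, v=-0.065, θ₁=0.014, ω₁=-0.001, θ₂=0.012, ω₂=0.009
Max |angle| over trajectory = 0.040 rad; bound = 0.100 → within bound.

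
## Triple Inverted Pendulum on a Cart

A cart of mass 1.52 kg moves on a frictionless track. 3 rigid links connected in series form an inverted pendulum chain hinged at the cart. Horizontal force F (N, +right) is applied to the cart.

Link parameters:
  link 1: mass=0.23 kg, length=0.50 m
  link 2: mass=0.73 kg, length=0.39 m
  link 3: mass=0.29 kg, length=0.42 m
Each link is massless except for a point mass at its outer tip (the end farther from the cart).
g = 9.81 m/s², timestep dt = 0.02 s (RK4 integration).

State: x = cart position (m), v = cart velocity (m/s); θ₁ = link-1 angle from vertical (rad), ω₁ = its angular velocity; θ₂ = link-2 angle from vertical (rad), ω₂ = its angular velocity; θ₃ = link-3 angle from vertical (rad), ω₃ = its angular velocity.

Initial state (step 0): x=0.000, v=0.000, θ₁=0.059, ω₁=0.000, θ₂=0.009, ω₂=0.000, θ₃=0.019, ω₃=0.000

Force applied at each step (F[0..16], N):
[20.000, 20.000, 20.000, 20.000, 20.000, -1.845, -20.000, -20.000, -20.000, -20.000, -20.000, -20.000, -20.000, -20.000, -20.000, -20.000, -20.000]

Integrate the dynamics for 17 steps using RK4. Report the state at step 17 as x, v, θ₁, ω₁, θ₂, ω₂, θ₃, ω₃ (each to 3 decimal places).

Answer: x=0.084, v=-1.336, θ₁=-0.467, ω₁=-1.080, θ₂=0.444, ω₂=5.145, θ₃=0.062, ω₃=0.161

Derivation:
apply F[0]=+20.000 → step 1: x=0.003, v=0.253, θ₁=0.055, ω₁=-0.393, θ₂=0.008, ω₂=-0.145, θ₃=0.019, ω₃=0.007
apply F[1]=+20.000 → step 2: x=0.010, v=0.508, θ₁=0.043, ω₁=-0.803, θ₂=0.003, ω₂=-0.272, θ₃=0.019, ω₃=0.016
apply F[2]=+20.000 → step 3: x=0.023, v=0.766, θ₁=0.023, ω₁=-1.248, θ₂=-0.003, ω₂=-0.366, θ₃=0.020, ω₃=0.029
apply F[3]=+20.000 → step 4: x=0.041, v=1.028, θ₁=-0.007, ω₁=-1.743, θ₂=-0.011, ω₂=-0.409, θ₃=0.020, ω₃=0.044
apply F[4]=+20.000 → step 5: x=0.064, v=1.294, θ₁=-0.047, ω₁=-2.300, θ₂=-0.019, ω₂=-0.393, θ₃=0.022, ω₃=0.062
apply F[5]=-1.845 → step 6: x=0.090, v=1.278, θ₁=-0.094, ω₁=-2.354, θ₂=-0.026, ω₂=-0.306, θ₃=0.023, ω₃=0.083
apply F[6]=-20.000 → step 7: x=0.113, v=1.031, θ₁=-0.138, ω₁=-2.040, θ₂=-0.031, ω₂=-0.108, θ₃=0.025, ω₃=0.112
apply F[7]=-20.000 → step 8: x=0.131, v=0.791, θ₁=-0.176, ω₁=-1.829, θ₂=-0.030, ω₂=0.200, θ₃=0.027, ω₃=0.146
apply F[8]=-20.000 → step 9: x=0.144, v=0.557, θ₁=-0.211, ω₁=-1.710, θ₂=-0.022, ω₂=0.613, θ₃=0.031, ω₃=0.179
apply F[9]=-20.000 → step 10: x=0.153, v=0.326, θ₁=-0.245, ω₁=-1.669, θ₂=-0.005, ω₂=1.123, θ₃=0.035, ω₃=0.206
apply F[10]=-20.000 → step 11: x=0.158, v=0.097, θ₁=-0.278, ω₁=-1.681, θ₂=0.024, ω₂=1.706, θ₃=0.039, ω₃=0.220
apply F[11]=-20.000 → step 12: x=0.157, v=-0.134, θ₁=-0.312, ω₁=-1.711, θ₂=0.064, ω₂=2.330, θ₃=0.043, ω₃=0.220
apply F[12]=-20.000 → step 13: x=0.152, v=-0.368, θ₁=-0.347, ω₁=-1.721, θ₂=0.117, ω₂=2.957, θ₃=0.048, ω₃=0.207
apply F[13]=-20.000 → step 14: x=0.142, v=-0.606, θ₁=-0.381, ω₁=-1.678, θ₂=0.182, ω₂=3.556, θ₃=0.052, ω₃=0.188
apply F[14]=-20.000 → step 15: x=0.128, v=-0.847, θ₁=-0.413, ω₁=-1.564, θ₂=0.259, ω₂=4.117, θ₃=0.055, ω₃=0.169
apply F[15]=-20.000 → step 16: x=0.109, v=-1.091, θ₁=-0.443, ω₁=-1.366, θ₂=0.346, ω₂=4.642, θ₃=0.058, ω₃=0.158
apply F[16]=-20.000 → step 17: x=0.084, v=-1.336, θ₁=-0.467, ω₁=-1.080, θ₂=0.444, ω₂=5.145, θ₃=0.062, ω₃=0.161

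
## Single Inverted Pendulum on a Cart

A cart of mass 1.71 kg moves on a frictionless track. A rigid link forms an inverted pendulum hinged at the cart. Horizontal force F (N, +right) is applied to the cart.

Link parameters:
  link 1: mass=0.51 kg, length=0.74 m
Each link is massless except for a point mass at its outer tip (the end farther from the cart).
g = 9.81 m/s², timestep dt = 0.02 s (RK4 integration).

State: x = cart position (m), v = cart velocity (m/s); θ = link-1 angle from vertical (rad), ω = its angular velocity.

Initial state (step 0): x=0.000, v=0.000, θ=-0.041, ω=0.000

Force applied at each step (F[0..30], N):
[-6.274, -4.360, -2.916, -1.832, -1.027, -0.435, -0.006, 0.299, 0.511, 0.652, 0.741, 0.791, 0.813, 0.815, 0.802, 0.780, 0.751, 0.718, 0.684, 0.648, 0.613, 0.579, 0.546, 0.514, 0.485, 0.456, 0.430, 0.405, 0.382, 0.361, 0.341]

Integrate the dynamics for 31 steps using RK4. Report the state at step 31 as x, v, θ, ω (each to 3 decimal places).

Answer: x=-0.064, v=-0.024, θ=0.011, ω=-0.006

Derivation:
apply F[0]=-6.274 → step 1: x=-0.001, v=-0.071, θ=-0.040, ω=0.085
apply F[1]=-4.360 → step 2: x=-0.003, v=-0.120, θ=-0.038, ω=0.140
apply F[2]=-2.916 → step 3: x=-0.005, v=-0.152, θ=-0.035, ω=0.174
apply F[3]=-1.832 → step 4: x=-0.009, v=-0.171, θ=-0.031, ω=0.192
apply F[4]=-1.027 → step 5: x=-0.012, v=-0.181, θ=-0.027, ω=0.198
apply F[5]=-0.435 → step 6: x=-0.016, v=-0.185, θ=-0.023, ω=0.196
apply F[6]=-0.006 → step 7: x=-0.019, v=-0.184, θ=-0.019, ω=0.189
apply F[7]=+0.299 → step 8: x=-0.023, v=-0.179, θ=-0.016, ω=0.178
apply F[8]=+0.511 → step 9: x=-0.027, v=-0.173, θ=-0.012, ω=0.165
apply F[9]=+0.652 → step 10: x=-0.030, v=-0.164, θ=-0.009, ω=0.151
apply F[10]=+0.741 → step 11: x=-0.033, v=-0.155, θ=-0.006, ω=0.137
apply F[11]=+0.791 → step 12: x=-0.036, v=-0.146, θ=-0.004, ω=0.122
apply F[12]=+0.813 → step 13: x=-0.039, v=-0.136, θ=-0.001, ω=0.109
apply F[13]=+0.815 → step 14: x=-0.042, v=-0.126, θ=0.001, ω=0.096
apply F[14]=+0.802 → step 15: x=-0.044, v=-0.117, θ=0.002, ω=0.084
apply F[15]=+0.780 → step 16: x=-0.046, v=-0.108, θ=0.004, ω=0.072
apply F[16]=+0.751 → step 17: x=-0.048, v=-0.100, θ=0.005, ω=0.062
apply F[17]=+0.718 → step 18: x=-0.050, v=-0.092, θ=0.006, ω=0.053
apply F[18]=+0.684 → step 19: x=-0.052, v=-0.084, θ=0.007, ω=0.044
apply F[19]=+0.648 → step 20: x=-0.054, v=-0.077, θ=0.008, ω=0.037
apply F[20]=+0.613 → step 21: x=-0.055, v=-0.070, θ=0.009, ω=0.030
apply F[21]=+0.579 → step 22: x=-0.056, v=-0.064, θ=0.009, ω=0.024
apply F[22]=+0.546 → step 23: x=-0.058, v=-0.058, θ=0.010, ω=0.019
apply F[23]=+0.514 → step 24: x=-0.059, v=-0.053, θ=0.010, ω=0.014
apply F[24]=+0.485 → step 25: x=-0.060, v=-0.048, θ=0.010, ω=0.010
apply F[25]=+0.456 → step 26: x=-0.061, v=-0.043, θ=0.011, ω=0.006
apply F[26]=+0.430 → step 27: x=-0.062, v=-0.039, θ=0.011, ω=0.003
apply F[27]=+0.405 → step 28: x=-0.062, v=-0.034, θ=0.011, ω=0.001
apply F[28]=+0.382 → step 29: x=-0.063, v=-0.031, θ=0.011, ω=-0.002
apply F[29]=+0.361 → step 30: x=-0.063, v=-0.027, θ=0.011, ω=-0.004
apply F[30]=+0.341 → step 31: x=-0.064, v=-0.024, θ=0.011, ω=-0.006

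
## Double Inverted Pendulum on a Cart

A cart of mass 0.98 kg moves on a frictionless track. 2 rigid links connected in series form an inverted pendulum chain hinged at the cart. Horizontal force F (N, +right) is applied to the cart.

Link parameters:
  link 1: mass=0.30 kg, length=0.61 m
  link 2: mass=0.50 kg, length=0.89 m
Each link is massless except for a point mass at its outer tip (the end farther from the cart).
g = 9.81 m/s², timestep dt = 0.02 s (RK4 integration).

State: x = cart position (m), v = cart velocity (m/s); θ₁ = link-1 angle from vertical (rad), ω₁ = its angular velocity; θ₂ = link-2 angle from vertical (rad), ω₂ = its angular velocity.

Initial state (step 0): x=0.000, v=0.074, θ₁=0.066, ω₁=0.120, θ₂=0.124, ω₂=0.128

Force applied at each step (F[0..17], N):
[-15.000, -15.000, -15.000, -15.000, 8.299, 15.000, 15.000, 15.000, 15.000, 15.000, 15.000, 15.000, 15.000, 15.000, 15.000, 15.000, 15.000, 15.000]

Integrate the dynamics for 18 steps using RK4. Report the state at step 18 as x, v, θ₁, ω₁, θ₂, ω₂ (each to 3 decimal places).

Answer: x=0.080, v=2.118, θ₁=0.455, ω₁=0.481, θ₂=-0.030, ω₂=-1.951

Derivation:
apply F[0]=-15.000 → step 1: x=-0.002, v=-0.242, θ₁=0.074, ω₁=0.632, θ₂=0.127, ω₂=0.157
apply F[1]=-15.000 → step 2: x=-0.010, v=-0.558, θ₁=0.091, ω₁=1.155, θ₂=0.130, ω₂=0.179
apply F[2]=-15.000 → step 3: x=-0.024, v=-0.876, θ₁=0.120, ω₁=1.697, θ₂=0.134, ω₂=0.191
apply F[3]=-15.000 → step 4: x=-0.045, v=-1.194, θ₁=0.159, ω₁=2.257, θ₂=0.138, ω₂=0.190
apply F[4]=+8.299 → step 5: x=-0.067, v=-1.048, θ₁=0.203, ω₁=2.099, θ₂=0.141, ω₂=0.170
apply F[5]=+15.000 → step 6: x=-0.085, v=-0.778, θ₁=0.242, ω₁=1.783, θ₂=0.144, ω₂=0.121
apply F[6]=+15.000 → step 7: x=-0.098, v=-0.518, θ₁=0.274, ω₁=1.519, θ₂=0.146, ω₂=0.048
apply F[7]=+15.000 → step 8: x=-0.106, v=-0.265, θ₁=0.303, ω₁=1.301, θ₂=0.146, ω₂=-0.050
apply F[8]=+15.000 → step 9: x=-0.109, v=-0.018, θ₁=0.327, ω₁=1.122, θ₂=0.144, ω₂=-0.168
apply F[9]=+15.000 → step 10: x=-0.107, v=0.224, θ₁=0.348, ω₁=0.977, θ₂=0.139, ω₂=-0.306
apply F[10]=+15.000 → step 11: x=-0.100, v=0.463, θ₁=0.366, ω₁=0.860, θ₂=0.132, ω₂=-0.461
apply F[11]=+15.000 → step 12: x=-0.088, v=0.699, θ₁=0.382, ω₁=0.768, θ₂=0.121, ω₂=-0.633
apply F[12]=+15.000 → step 13: x=-0.072, v=0.934, θ₁=0.397, ω₁=0.696, θ₂=0.106, ω₂=-0.821
apply F[13]=+15.000 → step 14: x=-0.051, v=1.168, θ₁=0.410, ω₁=0.641, θ₂=0.088, ω₂=-1.024
apply F[14]=+15.000 → step 15: x=-0.025, v=1.403, θ₁=0.423, ω₁=0.597, θ₂=0.065, ω₂=-1.239
apply F[15]=+15.000 → step 16: x=0.005, v=1.639, θ₁=0.434, ω₁=0.559, θ₂=0.038, ω₂=-1.467
apply F[16]=+15.000 → step 17: x=0.040, v=1.877, θ₁=0.445, ω₁=0.523, θ₂=0.006, ω₂=-1.705
apply F[17]=+15.000 → step 18: x=0.080, v=2.118, θ₁=0.455, ω₁=0.481, θ₂=-0.030, ω₂=-1.951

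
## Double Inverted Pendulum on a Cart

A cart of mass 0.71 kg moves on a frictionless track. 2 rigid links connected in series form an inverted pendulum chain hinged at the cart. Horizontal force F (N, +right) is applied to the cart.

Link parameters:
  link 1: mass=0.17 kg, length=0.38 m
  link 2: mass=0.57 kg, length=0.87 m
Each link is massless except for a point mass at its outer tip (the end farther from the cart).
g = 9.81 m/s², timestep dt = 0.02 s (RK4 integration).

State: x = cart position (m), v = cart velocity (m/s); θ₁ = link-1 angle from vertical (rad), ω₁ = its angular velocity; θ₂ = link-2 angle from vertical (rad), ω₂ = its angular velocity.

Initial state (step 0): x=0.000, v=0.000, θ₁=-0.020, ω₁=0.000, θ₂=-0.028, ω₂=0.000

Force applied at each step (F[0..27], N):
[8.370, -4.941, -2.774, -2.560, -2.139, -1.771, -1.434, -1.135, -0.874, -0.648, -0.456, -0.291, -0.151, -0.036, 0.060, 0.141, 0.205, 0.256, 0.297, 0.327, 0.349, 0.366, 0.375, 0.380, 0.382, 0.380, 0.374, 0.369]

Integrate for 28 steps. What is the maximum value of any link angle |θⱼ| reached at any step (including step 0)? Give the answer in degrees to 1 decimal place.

apply F[0]=+8.370 → step 1: x=0.002, v=0.240, θ₁=-0.026, ω₁=-0.633, θ₂=-0.028, ω₂=-0.006
apply F[1]=-4.941 → step 2: x=0.006, v=0.107, θ₁=-0.036, ω₁=-0.307, θ₂=-0.028, ω₂=-0.002
apply F[2]=-2.774 → step 3: x=0.007, v=0.037, θ₁=-0.040, ω₁=-0.159, θ₂=-0.028, ω₂=0.008
apply F[3]=-2.560 → step 4: x=0.007, v=-0.026, θ₁=-0.042, ω₁=-0.037, θ₂=-0.028, ω₂=0.021
apply F[4]=-2.139 → step 5: x=0.006, v=-0.078, θ₁=-0.042, ω₁=0.051, θ₂=-0.027, ω₂=0.036
apply F[5]=-1.771 → step 6: x=0.004, v=-0.119, θ₁=-0.040, ω₁=0.113, θ₂=-0.026, ω₂=0.050
apply F[6]=-1.434 → step 7: x=0.002, v=-0.152, θ₁=-0.038, ω₁=0.154, θ₂=-0.025, ω₂=0.063
apply F[7]=-1.135 → step 8: x=-0.002, v=-0.176, θ₁=-0.034, ω₁=0.180, θ₂=-0.024, ω₂=0.075
apply F[8]=-0.874 → step 9: x=-0.005, v=-0.194, θ₁=-0.031, ω₁=0.194, θ₂=-0.022, ω₂=0.084
apply F[9]=-0.648 → step 10: x=-0.009, v=-0.206, θ₁=-0.027, ω₁=0.199, θ₂=-0.021, ω₂=0.091
apply F[10]=-0.456 → step 11: x=-0.013, v=-0.214, θ₁=-0.023, ω₁=0.197, θ₂=-0.019, ω₂=0.097
apply F[11]=-0.291 → step 12: x=-0.018, v=-0.218, θ₁=-0.019, ω₁=0.191, θ₂=-0.017, ω₂=0.100
apply F[12]=-0.151 → step 13: x=-0.022, v=-0.219, θ₁=-0.015, ω₁=0.181, θ₂=-0.015, ω₂=0.101
apply F[13]=-0.036 → step 14: x=-0.027, v=-0.217, θ₁=-0.012, ω₁=0.170, θ₂=-0.013, ω₂=0.101
apply F[14]=+0.060 → step 15: x=-0.031, v=-0.213, θ₁=-0.009, ω₁=0.157, θ₂=-0.011, ω₂=0.100
apply F[15]=+0.141 → step 16: x=-0.035, v=-0.208, θ₁=-0.006, ω₁=0.144, θ₂=-0.009, ω₂=0.097
apply F[16]=+0.205 → step 17: x=-0.039, v=-0.201, θ₁=-0.003, ω₁=0.131, θ₂=-0.007, ω₂=0.094
apply F[17]=+0.256 → step 18: x=-0.043, v=-0.194, θ₁=-0.000, ω₁=0.117, θ₂=-0.005, ω₂=0.089
apply F[18]=+0.297 → step 19: x=-0.047, v=-0.186, θ₁=0.002, ω₁=0.105, θ₂=-0.003, ω₂=0.085
apply F[19]=+0.327 → step 20: x=-0.050, v=-0.177, θ₁=0.004, ω₁=0.093, θ₂=-0.002, ω₂=0.080
apply F[20]=+0.349 → step 21: x=-0.054, v=-0.168, θ₁=0.006, ω₁=0.081, θ₂=-0.000, ω₂=0.074
apply F[21]=+0.366 → step 22: x=-0.057, v=-0.159, θ₁=0.007, ω₁=0.071, θ₂=0.001, ω₂=0.069
apply F[22]=+0.375 → step 23: x=-0.060, v=-0.150, θ₁=0.008, ω₁=0.061, θ₂=0.003, ω₂=0.063
apply F[23]=+0.380 → step 24: x=-0.063, v=-0.141, θ₁=0.010, ω₁=0.052, θ₂=0.004, ω₂=0.057
apply F[24]=+0.382 → step 25: x=-0.066, v=-0.133, θ₁=0.010, ω₁=0.044, θ₂=0.005, ω₂=0.052
apply F[25]=+0.380 → step 26: x=-0.069, v=-0.124, θ₁=0.011, ω₁=0.036, θ₂=0.006, ω₂=0.047
apply F[26]=+0.374 → step 27: x=-0.071, v=-0.116, θ₁=0.012, ω₁=0.030, θ₂=0.007, ω₂=0.042
apply F[27]=+0.369 → step 28: x=-0.073, v=-0.108, θ₁=0.012, ω₁=0.024, θ₂=0.008, ω₂=0.037
Max |angle| over trajectory = 0.042 rad = 2.4°.

Answer: 2.4°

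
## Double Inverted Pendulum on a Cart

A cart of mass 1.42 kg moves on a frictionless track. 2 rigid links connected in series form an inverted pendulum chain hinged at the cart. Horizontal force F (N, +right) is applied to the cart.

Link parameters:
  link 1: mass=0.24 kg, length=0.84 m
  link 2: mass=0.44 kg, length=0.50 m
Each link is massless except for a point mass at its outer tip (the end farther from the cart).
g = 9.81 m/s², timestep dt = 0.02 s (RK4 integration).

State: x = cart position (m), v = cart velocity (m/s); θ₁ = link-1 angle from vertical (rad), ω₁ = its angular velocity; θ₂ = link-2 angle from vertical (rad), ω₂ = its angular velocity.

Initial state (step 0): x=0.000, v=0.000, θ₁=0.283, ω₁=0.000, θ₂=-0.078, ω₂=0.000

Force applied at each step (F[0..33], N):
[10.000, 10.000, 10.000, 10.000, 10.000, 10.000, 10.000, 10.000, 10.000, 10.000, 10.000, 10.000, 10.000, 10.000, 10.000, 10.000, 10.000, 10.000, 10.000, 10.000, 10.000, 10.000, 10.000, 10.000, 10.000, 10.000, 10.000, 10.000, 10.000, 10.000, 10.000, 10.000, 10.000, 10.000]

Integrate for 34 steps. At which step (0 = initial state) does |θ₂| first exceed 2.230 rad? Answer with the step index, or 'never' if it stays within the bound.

Answer: 25

Derivation:
apply F[0]=+10.000 → step 1: x=0.001, v=0.117, θ₁=0.284, ω₁=0.061, θ₂=-0.082, ω₂=-0.360
apply F[1]=+10.000 → step 2: x=0.005, v=0.234, θ₁=0.285, ω₁=0.123, θ₂=-0.092, ω₂=-0.723
apply F[2]=+10.000 → step 3: x=0.011, v=0.352, θ₁=0.289, ω₁=0.183, θ₂=-0.111, ω₂=-1.090
apply F[3]=+10.000 → step 4: x=0.019, v=0.470, θ₁=0.293, ω₁=0.240, θ₂=-0.136, ω₂=-1.461
apply F[4]=+10.000 → step 5: x=0.029, v=0.590, θ₁=0.298, ω₁=0.293, θ₂=-0.169, ω₂=-1.836
apply F[5]=+10.000 → step 6: x=0.042, v=0.710, θ₁=0.304, ω₁=0.338, θ₂=-0.210, ω₂=-2.211
apply F[6]=+10.000 → step 7: x=0.058, v=0.833, θ₁=0.312, ω₁=0.370, θ₂=-0.257, ω₂=-2.584
apply F[7]=+10.000 → step 8: x=0.076, v=0.957, θ₁=0.319, ω₁=0.385, θ₂=-0.313, ω₂=-2.951
apply F[8]=+10.000 → step 9: x=0.096, v=1.082, θ₁=0.327, ω₁=0.379, θ₂=-0.375, ω₂=-3.308
apply F[9]=+10.000 → step 10: x=0.119, v=1.209, θ₁=0.334, ω₁=0.348, θ₂=-0.445, ω₂=-3.655
apply F[10]=+10.000 → step 11: x=0.144, v=1.336, θ₁=0.341, ω₁=0.288, θ₂=-0.522, ω₂=-3.992
apply F[11]=+10.000 → step 12: x=0.172, v=1.465, θ₁=0.345, ω₁=0.195, θ₂=-0.605, ω₂=-4.322
apply F[12]=+10.000 → step 13: x=0.203, v=1.595, θ₁=0.348, ω₁=0.068, θ₂=-0.694, ω₂=-4.650
apply F[13]=+10.000 → step 14: x=0.236, v=1.725, θ₁=0.348, ω₁=-0.098, θ₂=-0.791, ω₂=-4.978
apply F[14]=+10.000 → step 15: x=0.272, v=1.856, θ₁=0.344, ω₁=-0.306, θ₂=-0.894, ω₂=-5.313
apply F[15]=+10.000 → step 16: x=0.310, v=1.986, θ₁=0.335, ω₁=-0.560, θ₂=-1.003, ω₂=-5.659
apply F[16]=+10.000 → step 17: x=0.351, v=2.117, θ₁=0.321, ω₁=-0.865, θ₂=-1.120, ω₂=-6.021
apply F[17]=+10.000 → step 18: x=0.395, v=2.248, θ₁=0.300, ω₁=-1.227, θ₂=-1.244, ω₂=-6.400
apply F[18]=+10.000 → step 19: x=0.441, v=2.380, θ₁=0.272, ω₁=-1.650, θ₂=-1.376, ω₂=-6.796
apply F[19]=+10.000 → step 20: x=0.490, v=2.512, θ₁=0.234, ω₁=-2.138, θ₂=-1.516, ω₂=-7.205
apply F[20]=+10.000 → step 21: x=0.542, v=2.645, θ₁=0.186, ω₁=-2.692, θ₂=-1.664, ω₂=-7.613
apply F[21]=+10.000 → step 22: x=0.596, v=2.781, θ₁=0.126, ω₁=-3.307, θ₂=-1.821, ω₂=-8.001
apply F[22]=+10.000 → step 23: x=0.653, v=2.919, θ₁=0.053, ω₁=-3.971, θ₂=-1.984, ω₂=-8.333
apply F[23]=+10.000 → step 24: x=0.713, v=3.059, θ₁=-0.033, ω₁=-4.659, θ₂=-2.153, ω₂=-8.559
apply F[24]=+10.000 → step 25: x=0.775, v=3.200, θ₁=-0.133, ω₁=-5.333, θ₂=-2.325, ω₂=-8.618
apply F[25]=+10.000 → step 26: x=0.841, v=3.337, θ₁=-0.246, ω₁=-5.945, θ₂=-2.496, ω₂=-8.447
apply F[26]=+10.000 → step 27: x=0.909, v=3.463, θ₁=-0.370, ω₁=-6.446, θ₂=-2.661, ω₂=-7.999
apply F[27]=+10.000 → step 28: x=0.979, v=3.568, θ₁=-0.503, ω₁=-6.804, θ₂=-2.814, ω₂=-7.260
apply F[28]=+10.000 → step 29: x=1.051, v=3.646, θ₁=-0.641, ω₁=-7.009, θ₂=-2.950, ω₂=-6.254
apply F[29]=+10.000 → step 30: x=1.125, v=3.697, θ₁=-0.782, ω₁=-7.081, θ₂=-3.063, ω₂=-5.036
apply F[30]=+10.000 → step 31: x=1.199, v=3.725, θ₁=-0.924, ω₁=-7.060, θ₂=-3.150, ω₂=-3.668
apply F[31]=+10.000 → step 32: x=1.274, v=3.739, θ₁=-1.065, ω₁=-6.995, θ₂=-3.209, ω₂=-2.207
apply F[32]=+10.000 → step 33: x=1.349, v=3.747, θ₁=-1.204, ω₁=-6.936, θ₂=-3.238, ω₂=-0.697
apply F[33]=+10.000 → step 34: x=1.424, v=3.753, θ₁=-1.342, ω₁=-6.934, θ₂=-3.237, ω₂=0.842
|θ₂| = 2.325 > 2.230 first at step 25.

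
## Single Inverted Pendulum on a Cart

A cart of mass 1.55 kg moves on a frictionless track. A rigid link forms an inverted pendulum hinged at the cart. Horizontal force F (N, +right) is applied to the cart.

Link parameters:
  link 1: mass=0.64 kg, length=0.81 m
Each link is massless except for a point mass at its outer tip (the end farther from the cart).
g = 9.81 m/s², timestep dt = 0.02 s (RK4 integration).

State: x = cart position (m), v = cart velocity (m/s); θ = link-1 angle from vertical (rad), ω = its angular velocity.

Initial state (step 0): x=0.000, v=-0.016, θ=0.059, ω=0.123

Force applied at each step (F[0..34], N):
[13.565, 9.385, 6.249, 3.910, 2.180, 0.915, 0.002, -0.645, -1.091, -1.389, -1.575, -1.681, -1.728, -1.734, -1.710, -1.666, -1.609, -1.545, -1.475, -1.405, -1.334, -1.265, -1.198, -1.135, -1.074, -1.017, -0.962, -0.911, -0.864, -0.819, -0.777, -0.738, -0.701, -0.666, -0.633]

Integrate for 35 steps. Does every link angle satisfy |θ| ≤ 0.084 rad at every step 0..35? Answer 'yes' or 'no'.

apply F[0]=+13.565 → step 1: x=0.001, v=0.154, θ=0.060, ω=-0.072
apply F[1]=+9.385 → step 2: x=0.006, v=0.270, θ=0.057, ω=-0.201
apply F[2]=+6.249 → step 3: x=0.012, v=0.346, θ=0.052, ω=-0.282
apply F[3]=+3.910 → step 4: x=0.019, v=0.393, θ=0.046, ω=-0.327
apply F[4]=+2.180 → step 5: x=0.027, v=0.418, θ=0.039, ω=-0.347
apply F[5]=+0.915 → step 6: x=0.036, v=0.426, θ=0.032, ω=-0.350
apply F[6]=+0.002 → step 7: x=0.044, v=0.424, θ=0.025, ω=-0.340
apply F[7]=-0.645 → step 8: x=0.053, v=0.414, θ=0.019, ω=-0.322
apply F[8]=-1.091 → step 9: x=0.061, v=0.399, θ=0.012, ω=-0.300
apply F[9]=-1.389 → step 10: x=0.069, v=0.380, θ=0.007, ω=-0.274
apply F[10]=-1.575 → step 11: x=0.076, v=0.359, θ=0.001, ω=-0.248
apply F[11]=-1.681 → step 12: x=0.083, v=0.338, θ=-0.003, ω=-0.221
apply F[12]=-1.728 → step 13: x=0.089, v=0.316, θ=-0.007, ω=-0.196
apply F[13]=-1.734 → step 14: x=0.096, v=0.294, θ=-0.011, ω=-0.171
apply F[14]=-1.710 → step 15: x=0.101, v=0.273, θ=-0.014, ω=-0.148
apply F[15]=-1.666 → step 16: x=0.106, v=0.253, θ=-0.017, ω=-0.127
apply F[16]=-1.609 → step 17: x=0.111, v=0.234, θ=-0.019, ω=-0.108
apply F[17]=-1.545 → step 18: x=0.116, v=0.216, θ=-0.021, ω=-0.090
apply F[18]=-1.475 → step 19: x=0.120, v=0.198, θ=-0.023, ω=-0.074
apply F[19]=-1.405 → step 20: x=0.124, v=0.182, θ=-0.024, ω=-0.060
apply F[20]=-1.334 → step 21: x=0.127, v=0.167, θ=-0.025, ω=-0.047
apply F[21]=-1.265 → step 22: x=0.130, v=0.153, θ=-0.026, ω=-0.036
apply F[22]=-1.198 → step 23: x=0.133, v=0.139, θ=-0.027, ω=-0.026
apply F[23]=-1.135 → step 24: x=0.136, v=0.127, θ=-0.027, ω=-0.017
apply F[24]=-1.074 → step 25: x=0.138, v=0.115, θ=-0.028, ω=-0.009
apply F[25]=-1.017 → step 26: x=0.141, v=0.104, θ=-0.028, ω=-0.003
apply F[26]=-0.962 → step 27: x=0.143, v=0.094, θ=-0.028, ω=0.003
apply F[27]=-0.911 → step 28: x=0.144, v=0.085, θ=-0.028, ω=0.008
apply F[28]=-0.864 → step 29: x=0.146, v=0.076, θ=-0.027, ω=0.013
apply F[29]=-0.819 → step 30: x=0.147, v=0.067, θ=-0.027, ω=0.016
apply F[30]=-0.777 → step 31: x=0.149, v=0.060, θ=-0.027, ω=0.019
apply F[31]=-0.738 → step 32: x=0.150, v=0.052, θ=-0.026, ω=0.022
apply F[32]=-0.701 → step 33: x=0.151, v=0.045, θ=-0.026, ω=0.024
apply F[33]=-0.666 → step 34: x=0.152, v=0.039, θ=-0.025, ω=0.026
apply F[34]=-0.633 → step 35: x=0.152, v=0.033, θ=-0.025, ω=0.028
Max |angle| over trajectory = 0.060 rad; bound = 0.084 → within bound.

Answer: yes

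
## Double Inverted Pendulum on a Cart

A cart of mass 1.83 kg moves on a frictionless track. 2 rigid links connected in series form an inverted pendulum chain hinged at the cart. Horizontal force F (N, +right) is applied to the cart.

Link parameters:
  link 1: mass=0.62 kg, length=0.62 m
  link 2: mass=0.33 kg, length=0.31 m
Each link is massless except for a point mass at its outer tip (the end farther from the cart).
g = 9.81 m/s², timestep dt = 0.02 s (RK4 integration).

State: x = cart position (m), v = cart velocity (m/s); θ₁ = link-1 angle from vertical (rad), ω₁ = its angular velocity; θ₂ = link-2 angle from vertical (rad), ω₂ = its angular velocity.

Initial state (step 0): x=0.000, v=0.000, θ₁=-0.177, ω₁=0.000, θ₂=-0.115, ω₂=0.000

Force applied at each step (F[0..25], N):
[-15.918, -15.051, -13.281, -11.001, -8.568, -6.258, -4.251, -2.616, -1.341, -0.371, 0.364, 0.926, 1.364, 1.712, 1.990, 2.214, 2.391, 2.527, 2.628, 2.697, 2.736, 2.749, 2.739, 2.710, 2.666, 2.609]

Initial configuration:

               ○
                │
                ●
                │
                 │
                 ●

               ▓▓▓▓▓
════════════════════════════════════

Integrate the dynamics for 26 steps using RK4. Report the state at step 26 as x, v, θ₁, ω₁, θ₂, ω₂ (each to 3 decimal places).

apply F[0]=-15.918 → step 1: x=-0.002, v=-0.154, θ₁=-0.175, ω₁=0.177, θ₂=-0.114, ω₂=0.067
apply F[1]=-15.051 → step 2: x=-0.006, v=-0.299, θ₁=-0.170, ω₁=0.342, θ₂=-0.112, ω₂=0.131
apply F[2]=-13.281 → step 3: x=-0.013, v=-0.426, θ₁=-0.162, ω₁=0.482, θ₂=-0.109, ω₂=0.189
apply F[3]=-11.001 → step 4: x=-0.023, v=-0.530, θ₁=-0.151, ω₁=0.589, θ₂=-0.105, ω₂=0.239
apply F[4]=-8.568 → step 5: x=-0.034, v=-0.608, θ₁=-0.139, ω₁=0.661, θ₂=-0.100, ω₂=0.281
apply F[5]=-6.258 → step 6: x=-0.047, v=-0.663, θ₁=-0.125, ω₁=0.702, θ₂=-0.094, ω₂=0.315
apply F[6]=-4.251 → step 7: x=-0.061, v=-0.698, θ₁=-0.111, ω₁=0.716, θ₂=-0.087, ω₂=0.341
apply F[7]=-2.616 → step 8: x=-0.075, v=-0.716, θ₁=-0.097, ω₁=0.709, θ₂=-0.080, ω₂=0.360
apply F[8]=-1.341 → step 9: x=-0.089, v=-0.722, θ₁=-0.083, ω₁=0.688, θ₂=-0.073, ω₂=0.373
apply F[9]=-0.371 → step 10: x=-0.103, v=-0.719, θ₁=-0.069, ω₁=0.657, θ₂=-0.065, ω₂=0.379
apply F[10]=+0.364 → step 11: x=-0.118, v=-0.709, θ₁=-0.056, ω₁=0.621, θ₂=-0.058, ω₂=0.380
apply F[11]=+0.926 → step 12: x=-0.132, v=-0.693, θ₁=-0.044, ω₁=0.581, θ₂=-0.050, ω₂=0.377
apply F[12]=+1.364 → step 13: x=-0.145, v=-0.675, θ₁=-0.033, ω₁=0.540, θ₂=-0.043, ω₂=0.370
apply F[13]=+1.712 → step 14: x=-0.159, v=-0.653, θ₁=-0.023, ω₁=0.498, θ₂=-0.035, ω₂=0.360
apply F[14]=+1.990 → step 15: x=-0.172, v=-0.630, θ₁=-0.013, ω₁=0.457, θ₂=-0.028, ω₂=0.347
apply F[15]=+2.214 → step 16: x=-0.184, v=-0.605, θ₁=-0.005, ω₁=0.416, θ₂=-0.021, ω₂=0.331
apply F[16]=+2.391 → step 17: x=-0.196, v=-0.578, θ₁=0.003, ω₁=0.377, θ₂=-0.015, ω₂=0.315
apply F[17]=+2.527 → step 18: x=-0.207, v=-0.551, θ₁=0.010, ω₁=0.339, θ₂=-0.009, ω₂=0.297
apply F[18]=+2.628 → step 19: x=-0.218, v=-0.524, θ₁=0.017, ω₁=0.302, θ₂=-0.003, ω₂=0.278
apply F[19]=+2.697 → step 20: x=-0.228, v=-0.497, θ₁=0.023, ω₁=0.268, θ₂=0.002, ω₂=0.258
apply F[20]=+2.736 → step 21: x=-0.238, v=-0.469, θ₁=0.028, ω₁=0.235, θ₂=0.007, ω₂=0.238
apply F[21]=+2.749 → step 22: x=-0.247, v=-0.442, θ₁=0.032, ω₁=0.204, θ₂=0.012, ω₂=0.219
apply F[22]=+2.739 → step 23: x=-0.255, v=-0.416, θ₁=0.036, ω₁=0.176, θ₂=0.016, ω₂=0.199
apply F[23]=+2.710 → step 24: x=-0.263, v=-0.390, θ₁=0.039, ω₁=0.149, θ₂=0.020, ω₂=0.180
apply F[24]=+2.666 → step 25: x=-0.271, v=-0.365, θ₁=0.042, ω₁=0.125, θ₂=0.023, ω₂=0.162
apply F[25]=+2.609 → step 26: x=-0.278, v=-0.341, θ₁=0.044, ω₁=0.103, θ₂=0.026, ω₂=0.144

Answer: x=-0.278, v=-0.341, θ₁=0.044, ω₁=0.103, θ₂=0.026, ω₂=0.144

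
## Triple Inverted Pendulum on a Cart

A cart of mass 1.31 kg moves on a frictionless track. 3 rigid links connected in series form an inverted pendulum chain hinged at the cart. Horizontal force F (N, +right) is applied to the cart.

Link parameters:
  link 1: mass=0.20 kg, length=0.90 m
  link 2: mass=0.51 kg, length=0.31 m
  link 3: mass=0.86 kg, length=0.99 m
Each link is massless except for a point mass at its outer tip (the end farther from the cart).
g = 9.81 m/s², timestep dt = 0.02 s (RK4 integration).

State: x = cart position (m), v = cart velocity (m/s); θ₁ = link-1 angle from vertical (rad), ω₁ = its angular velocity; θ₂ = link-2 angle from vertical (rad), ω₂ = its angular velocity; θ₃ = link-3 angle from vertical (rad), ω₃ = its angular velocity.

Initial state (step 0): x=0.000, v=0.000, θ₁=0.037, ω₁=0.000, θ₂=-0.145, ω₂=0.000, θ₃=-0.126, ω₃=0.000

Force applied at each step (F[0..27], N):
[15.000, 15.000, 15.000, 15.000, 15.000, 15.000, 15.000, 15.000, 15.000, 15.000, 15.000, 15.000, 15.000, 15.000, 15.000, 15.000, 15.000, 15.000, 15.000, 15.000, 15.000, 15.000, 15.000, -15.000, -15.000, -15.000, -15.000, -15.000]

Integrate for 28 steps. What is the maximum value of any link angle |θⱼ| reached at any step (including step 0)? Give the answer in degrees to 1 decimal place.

apply F[0]=+15.000 → step 1: x=0.002, v=0.222, θ₁=0.037, ω₁=-0.012, θ₂=-0.153, ω₂=-0.786, θ₃=-0.126, ω₃=0.009
apply F[1]=+15.000 → step 2: x=0.009, v=0.444, θ₁=0.037, ω₁=-0.024, θ₂=-0.177, ω₂=-1.592, θ₃=-0.126, ω₃=0.025
apply F[2]=+15.000 → step 3: x=0.020, v=0.667, θ₁=0.036, ω₁=-0.043, θ₂=-0.217, ω₂=-2.415, θ₃=-0.125, ω₃=0.048
apply F[3]=+15.000 → step 4: x=0.036, v=0.892, θ₁=0.035, ω₁=-0.086, θ₂=-0.273, ω₂=-3.210, θ₃=-0.124, ω₃=0.079
apply F[4]=+15.000 → step 5: x=0.056, v=1.118, θ₁=0.032, ω₁=-0.174, θ₂=-0.344, ω₂=-3.916, θ₃=-0.122, ω₃=0.109
apply F[5]=+15.000 → step 6: x=0.080, v=1.345, θ₁=0.027, ω₁=-0.317, θ₂=-0.429, ω₂=-4.495, θ₃=-0.119, ω₃=0.132
apply F[6]=+15.000 → step 7: x=0.109, v=1.573, θ₁=0.019, ω₁=-0.519, θ₂=-0.523, ω₂=-4.942, θ₃=-0.116, ω₃=0.144
apply F[7]=+15.000 → step 8: x=0.143, v=1.801, θ₁=0.006, ω₁=-0.774, θ₂=-0.626, ω₂=-5.274, θ₃=-0.114, ω₃=0.143
apply F[8]=+15.000 → step 9: x=0.182, v=2.030, θ₁=-0.012, ω₁=-1.075, θ₂=-0.734, ω₂=-5.510, θ₃=-0.111, ω₃=0.129
apply F[9]=+15.000 → step 10: x=0.224, v=2.260, θ₁=-0.037, ω₁=-1.416, θ₂=-0.846, ω₂=-5.662, θ₃=-0.109, ω₃=0.103
apply F[10]=+15.000 → step 11: x=0.272, v=2.489, θ₁=-0.069, ω₁=-1.793, θ₂=-0.960, ω₂=-5.730, θ₃=-0.107, ω₃=0.065
apply F[11]=+15.000 → step 12: x=0.324, v=2.718, θ₁=-0.109, ω₁=-2.199, θ₂=-1.074, ω₂=-5.707, θ₃=-0.106, ω₃=0.018
apply F[12]=+15.000 → step 13: x=0.381, v=2.947, θ₁=-0.157, ω₁=-2.629, θ₂=-1.187, ω₂=-5.576, θ₃=-0.106, ω₃=-0.036
apply F[13]=+15.000 → step 14: x=0.442, v=3.173, θ₁=-0.214, ω₁=-3.077, θ₂=-1.296, ω₂=-5.311, θ₃=-0.107, ω₃=-0.095
apply F[14]=+15.000 → step 15: x=0.508, v=3.397, θ₁=-0.280, ω₁=-3.533, θ₂=-1.399, ω₂=-4.881, θ₃=-0.110, ω₃=-0.156
apply F[15]=+15.000 → step 16: x=0.578, v=3.617, θ₁=-0.356, ω₁=-3.991, θ₂=-1.490, ω₂=-4.254, θ₃=-0.114, ω₃=-0.217
apply F[16]=+15.000 → step 17: x=0.652, v=3.829, θ₁=-0.440, ω₁=-4.448, θ₂=-1.567, ω₂=-3.394, θ₃=-0.119, ω₃=-0.277
apply F[17]=+15.000 → step 18: x=0.731, v=4.030, θ₁=-0.534, ω₁=-4.907, θ₂=-1.624, ω₂=-2.264, θ₃=-0.125, ω₃=-0.341
apply F[18]=+15.000 → step 19: x=0.813, v=4.216, θ₁=-0.636, ω₁=-5.385, θ₂=-1.656, ω₂=-0.818, θ₃=-0.132, ω₃=-0.417
apply F[19]=+15.000 → step 20: x=0.899, v=4.378, θ₁=-0.749, ω₁=-5.921, θ₂=-1.654, ω₂=1.024, θ₃=-0.142, ω₃=-0.529
apply F[20]=+15.000 → step 21: x=0.988, v=4.495, θ₁=-0.874, ω₁=-6.586, θ₂=-1.611, ω₂=3.438, θ₃=-0.154, ω₃=-0.732
apply F[21]=+15.000 → step 22: x=1.078, v=4.512, θ₁=-1.014, ω₁=-7.486, θ₂=-1.511, ω₂=6.774, θ₃=-0.172, ω₃=-1.171
apply F[22]=+15.000 → step 23: x=1.167, v=4.262, θ₁=-1.175, ω₁=-8.506, θ₂=-1.332, ω₂=11.070, θ₃=-0.205, ω₃=-2.220
apply F[23]=-15.000 → step 24: x=1.243, v=3.385, θ₁=-1.344, ω₁=-8.192, θ₂=-1.093, ω₂=12.157, θ₃=-0.263, ω₃=-3.563
apply F[24]=-15.000 → step 25: x=1.304, v=2.709, θ₁=-1.496, ω₁=-6.979, θ₂=-0.871, ω₂=9.777, θ₃=-0.343, ω₃=-4.293
apply F[25]=-15.000 → step 26: x=1.353, v=2.277, θ₁=-1.626, ω₁=-6.131, θ₂=-0.699, ω₂=7.526, θ₃=-0.431, ω₃=-4.512
apply F[26]=-15.000 → step 27: x=1.396, v=1.943, θ₁=-1.744, ω₁=-5.662, θ₂=-0.567, ω₂=5.824, θ₃=-0.522, ω₃=-4.560
apply F[27]=-15.000 → step 28: x=1.431, v=1.648, θ₁=-1.854, ω₁=-5.442, θ₂=-0.465, ω₂=4.387, θ₃=-0.613, ω₃=-4.551
Max |angle| over trajectory = 1.854 rad = 106.2°.

Answer: 106.2°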